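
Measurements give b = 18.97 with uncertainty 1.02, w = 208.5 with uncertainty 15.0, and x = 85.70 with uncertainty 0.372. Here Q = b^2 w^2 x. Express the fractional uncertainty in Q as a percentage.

18.0%

Products/powers → add relative errors in quadrature, weighted by exponent:
  (2·δb/b)² = (2×0.0538)² = 0.0116;  (2·δw/w)² = (2×0.0719)² = 0.0207;  (1·δx/x)² = (1×0.00434)² = 1.88e-05
δQ/Q = √(0.0323) = 0.180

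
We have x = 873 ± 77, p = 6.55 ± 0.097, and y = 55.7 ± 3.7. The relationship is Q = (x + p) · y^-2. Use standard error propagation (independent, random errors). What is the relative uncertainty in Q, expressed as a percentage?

Let u = x + p = 880. δu = √(δx² + δp²) = √(5930 + 0.00941) = 77.0, so δu/u = 0.0875.
Q is then a monomial in u, y:
δQ/Q = √((δu/u)² + (-2·δy/y)²) = √(0.00766 + 0.0177) = 0.159

15.9%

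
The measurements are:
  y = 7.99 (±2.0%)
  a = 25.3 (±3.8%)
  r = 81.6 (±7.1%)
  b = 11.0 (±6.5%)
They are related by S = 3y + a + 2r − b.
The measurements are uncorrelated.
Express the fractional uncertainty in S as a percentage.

5.79%

Absolute uncertainties add in quadrature for a linear combination:
  (3·δy)² = 0.230;  (δa)² = 0.924;  (2·δr)² = 134;  (δb)² = 0.511
δS = √(136) = 11.7
S = 201, so δS/S = 11.7/201 = 0.0579.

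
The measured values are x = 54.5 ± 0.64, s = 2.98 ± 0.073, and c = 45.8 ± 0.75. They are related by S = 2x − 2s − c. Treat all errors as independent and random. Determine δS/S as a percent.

For a sum/difference, combine absolute errors in quadrature:
  (2·δx)² = 1.64;  (2·δs)² = 0.0213;  (δc)² = 0.562
δS = √(2.22) = 1.49
S = 57.2, so δS/S = 1.49/57.2 = 0.0260.

2.60%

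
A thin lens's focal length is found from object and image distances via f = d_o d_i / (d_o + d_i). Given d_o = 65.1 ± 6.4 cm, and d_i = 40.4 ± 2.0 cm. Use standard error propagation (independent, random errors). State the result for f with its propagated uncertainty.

24.9 ± 1.21 cm

∂f/∂d_o = (d_i/(d_o+d_i))² = 0.147;  ∂f/∂d_i = (d_o/(d_o+d_i))² = 0.381
δf = √((∂f/∂d_o · δd_o)² + (∂f/∂d_i · δd_i)²) = √(0.881 + 0.580) = 1.21 cm
f = 24.9 cm.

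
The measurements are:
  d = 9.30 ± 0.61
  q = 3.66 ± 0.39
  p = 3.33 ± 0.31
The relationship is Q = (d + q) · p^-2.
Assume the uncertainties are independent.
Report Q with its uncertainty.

Let u = d + q = 13.0. δu = √(δd² + δq²) = √(0.372 + 0.152) = 0.724, so δu/u = 0.0559.
Q is then a monomial in u, p:
δQ/Q = √((δu/u)² + (-2·δp/p)²) = √(0.00312 + 0.0347) = 0.194
Q = 1.17, so δQ = 0.194 × 1.17 = 0.227.

1.17 ± 0.227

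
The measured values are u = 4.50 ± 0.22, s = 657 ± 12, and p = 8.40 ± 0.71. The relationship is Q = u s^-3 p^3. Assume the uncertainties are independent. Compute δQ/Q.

0.264

Since Q is a product/quotient, work with relative uncertainties:
  (1·δu/u)² = (1×0.0489)² = 0.00239;  (-3·δs/s)² = (-3×0.0183)² = 0.00300;  (3·δp/p)² = (3×0.0845)² = 0.0643
δQ/Q = √(0.0697) = 0.264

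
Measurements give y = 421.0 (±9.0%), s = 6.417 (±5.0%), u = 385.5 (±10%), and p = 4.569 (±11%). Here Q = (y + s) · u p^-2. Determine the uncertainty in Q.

2030

Let w = y + s = 427.4. δw = √(δy² + δs²) = √(1440 + 0.103) = 37.9, so δw/w = 0.0887.
Q is then a monomial in w, u, p:
δQ/Q = √((δw/w)² + (1·δu/u)² + (-2·δp/p)²) = √(0.00786 + 0.0100 + 0.0484) = 0.257
Q = 7893, so δQ = 0.257 × 7893 = 2030.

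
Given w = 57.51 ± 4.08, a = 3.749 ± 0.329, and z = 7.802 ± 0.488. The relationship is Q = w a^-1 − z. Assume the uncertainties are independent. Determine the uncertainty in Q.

Let p = w·a^-1 = 15.34. δp/p = √((1·δw/w)² + (-1·δa/a)²) = √(0.00503 + 0.00770) = 0.113, so δp = 1.73.
Q = p − z: δQ = √(δp² + δz²) = √(3.00 + 0.238) = 1.80

1.80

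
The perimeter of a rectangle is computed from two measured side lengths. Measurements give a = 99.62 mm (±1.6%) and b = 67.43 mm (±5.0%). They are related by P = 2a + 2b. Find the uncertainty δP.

7.46 mm

Sums and differences: (δP)² = Σ (cᵢ δxᵢ)².
  (2·δa)² = 10.2;  (2·δb)² = 45.5
δP = √(55.6) = 7.46 mm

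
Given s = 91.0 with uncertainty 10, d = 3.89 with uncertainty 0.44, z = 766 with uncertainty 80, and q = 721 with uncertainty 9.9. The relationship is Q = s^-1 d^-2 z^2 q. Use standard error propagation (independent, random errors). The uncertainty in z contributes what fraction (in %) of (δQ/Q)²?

40.7%

(δQ/Q)² = (-1·δs/s)² + (-2·δd/d)² + (2·δz/z)² + (1·δq/q)²
  s term: (-1×0.110)² = 0.0121
  d term: (-2×0.113)² = 0.0512
  z term: (2×0.104)² = 0.0436
  q term: (1×0.0137)² = 0.000189
Total = 0.107. Share from z = 0.0436/0.107 = 0.407.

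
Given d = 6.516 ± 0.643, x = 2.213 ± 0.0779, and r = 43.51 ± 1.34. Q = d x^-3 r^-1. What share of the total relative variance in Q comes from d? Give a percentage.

(δQ/Q)² = (1·δd/d)² + (-3·δx/x)² + (-1·δr/r)²
  d term: (1×0.0987)² = 0.00974
  x term: (-3×0.0352)² = 0.0112
  r term: (-1×0.0308)² = 0.000948
Total = 0.0218. Share from d = 0.00974/0.0218 = 0.446.

44.6%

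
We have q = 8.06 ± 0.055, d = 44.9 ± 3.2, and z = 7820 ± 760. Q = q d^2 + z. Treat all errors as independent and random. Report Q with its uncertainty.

Let p = q·d^2 = 16200. δp/p = √((1·δq/q)² + (2·δd/d)²) = √(4.66e-05 + 0.0203) = 0.143, so δp = 2320.
Q = p + z: δQ = √(δp² + δz²) = √(5.38e+06 + 5.78e+05) = 2440
Q = 24100.

24100 ± 2440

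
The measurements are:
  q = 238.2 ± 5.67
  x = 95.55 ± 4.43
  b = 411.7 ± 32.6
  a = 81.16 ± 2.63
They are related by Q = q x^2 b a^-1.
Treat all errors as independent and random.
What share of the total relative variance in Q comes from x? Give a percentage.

(δQ/Q)² = (1·δq/q)² + (2·δx/x)² + (1·δb/b)² + (-1·δa/a)²
  q term: (1×0.0238)² = 0.000567
  x term: (2×0.0464)² = 0.00860
  b term: (1×0.0792)² = 0.00627
  a term: (-1×0.0324)² = 0.00105
Total = 0.0165. Share from x = 0.00860/0.0165 = 0.522.

52.2%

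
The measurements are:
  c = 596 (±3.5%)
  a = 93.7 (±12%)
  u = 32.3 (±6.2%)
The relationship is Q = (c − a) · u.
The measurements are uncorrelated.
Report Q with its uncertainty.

16200 ± 1260

Let w = c − a = 502. δw = √(δc² + δa²) = √(435 + 126) = 23.7, so δw/w = 0.0472.
Q is then a monomial in w, u:
δQ/Q = √((δw/w)² + (1·δu/u)²) = √(0.00223 + 0.00384) = 0.0779
Q = 16200, so δQ = 0.0779 × 16200 = 1260.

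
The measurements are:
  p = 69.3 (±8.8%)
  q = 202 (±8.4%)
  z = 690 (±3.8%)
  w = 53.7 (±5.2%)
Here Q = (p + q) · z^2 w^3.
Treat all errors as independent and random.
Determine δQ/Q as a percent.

Let u = p + q = 271. δu = √(δp² + δq²) = √(37.2 + 288) = 18.0, so δu/u = 0.0665.
Q is then a monomial in u, z, w:
δQ/Q = √((δu/u)² + (2·δz/z)² + (3·δw/w)²) = √(0.00442 + 0.00578 + 0.0243) = 0.186

18.6%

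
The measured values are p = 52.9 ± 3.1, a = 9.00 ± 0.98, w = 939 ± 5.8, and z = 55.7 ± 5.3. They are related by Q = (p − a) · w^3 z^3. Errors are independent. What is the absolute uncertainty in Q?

Let u = p − a = 43.9. δu = √(δp² + δa²) = √(9.61 + 0.960) = 3.25, so δu/u = 0.0741.
Q is then a monomial in u, w, z:
δQ/Q = √((δu/u)² + (3·δw/w)² + (3·δz/z)²) = √(0.00548 + 0.000343 + 0.0815) = 0.295
Q = 6.28e+15, so δQ = 0.295 × 6.28e+15 = 1.86e+15.

1.86e+15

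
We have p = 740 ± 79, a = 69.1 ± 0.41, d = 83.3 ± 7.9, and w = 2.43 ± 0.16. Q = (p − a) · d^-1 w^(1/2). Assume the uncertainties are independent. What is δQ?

1.94

Let u = p − a = 671. δu = √(δp² + δa²) = √(6240 + 0.168) = 79.0, so δu/u = 0.118.
Q is then a monomial in u, d, w:
δQ/Q = √((δu/u)² + (-1·δd/d)² + (½·δw/w)²) = √(0.0139 + 0.00899 + 0.00108) = 0.155
Q = 12.6, so δQ = 0.155 × 12.6 = 1.94.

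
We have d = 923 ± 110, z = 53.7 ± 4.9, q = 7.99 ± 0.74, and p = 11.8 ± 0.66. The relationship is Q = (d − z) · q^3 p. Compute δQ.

1.62e+06

Let u = d − z = 869. δu = √(δd² + δz²) = √(12100 + 24.0) = 110, so δu/u = 0.127.
Q is then a monomial in u, q, p:
δQ/Q = √((δu/u)² + (3·δq/q)² + (1·δp/p)²) = √(0.0160 + 0.0772 + 0.00313) = 0.310
Q = 5.23e+06, so δQ = 0.310 × 5.23e+06 = 1.62e+06.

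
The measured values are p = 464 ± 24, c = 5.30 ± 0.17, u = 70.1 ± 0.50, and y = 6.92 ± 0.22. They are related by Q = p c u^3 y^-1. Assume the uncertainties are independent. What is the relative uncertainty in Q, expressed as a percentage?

7.19%

For a monomial Q ∝ p, c, u^3, y^-1, fractional errors add in quadrature:
  (1·δp/p)² = (1×0.0517)² = 0.00268;  (1·δc/c)² = (1×0.0321)² = 0.00103;  (3·δu/u)² = (3×0.00713)² = 0.000458;  (-1·δy/y)² = (-1×0.0318)² = 0.00101
δQ/Q = √(0.00517) = 0.0719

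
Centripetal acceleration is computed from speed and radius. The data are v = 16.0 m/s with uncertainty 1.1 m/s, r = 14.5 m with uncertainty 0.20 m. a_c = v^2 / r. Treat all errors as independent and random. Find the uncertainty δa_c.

2.44 m/s^2

Relative error in a monomial: (δa_c/a_c)² = Σ (nᵢ · δxᵢ/xᵢ)².
  (2·δv/v)² = (2×0.0688)² = 0.0189;  (-1·δr/r)² = (-1×0.0138)² = 0.000190
δa_c/a_c = √(0.0191) = 0.138
a_c = 17.7 m/s^2, so δa_c = 0.138 × 17.7 = 2.44 m/s^2.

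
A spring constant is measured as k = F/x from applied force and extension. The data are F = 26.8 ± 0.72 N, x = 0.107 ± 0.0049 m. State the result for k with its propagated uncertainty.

Products/powers → add relative errors in quadrature, weighted by exponent:
  (1·δF/F)² = (1×0.0269)² = 0.000722;  (-1·δx/x)² = (-1×0.0458)² = 0.00210
δk/k = √(0.00282) = 0.0531
k = 250 N/m, so δk = 0.0531 × 250 = 13.3 N/m.

250 ± 13.3 N/m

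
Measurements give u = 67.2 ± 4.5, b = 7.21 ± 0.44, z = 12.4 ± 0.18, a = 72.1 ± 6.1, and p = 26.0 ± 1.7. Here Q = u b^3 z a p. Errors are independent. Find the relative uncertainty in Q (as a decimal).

Each factor contributes (exponent × relative error)² to (δQ/Q)²:
  (1·δu/u)² = (1×0.0670)² = 0.00448;  (3·δb/b)² = (3×0.0610)² = 0.0335;  (1·δz/z)² = (1×0.0145)² = 0.000211;  (1·δa/a)² = (1×0.0846)² = 0.00716;  (1·δp/p)² = (1×0.0654)² = 0.00428
δQ/Q = √(0.0496) = 0.223

0.223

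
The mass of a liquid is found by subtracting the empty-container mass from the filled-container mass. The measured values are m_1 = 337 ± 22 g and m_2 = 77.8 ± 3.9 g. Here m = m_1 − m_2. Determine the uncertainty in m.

22.3 g

Absolute uncertainties add in quadrature for a linear combination:
  (δm_1)² = 484;  (δm_2)² = 15.2
δm = √(499) = 22.3 g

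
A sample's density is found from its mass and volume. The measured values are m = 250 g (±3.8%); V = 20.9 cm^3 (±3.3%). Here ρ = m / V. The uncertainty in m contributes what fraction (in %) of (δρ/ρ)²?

57.0%

(δρ/ρ)² = (1·δm/m)² + (-1·δV/V)²
  m term: (1×0.0380)² = 0.00144
  V term: (-1×0.0330)² = 0.00109
Total = 0.00253. Share from m = 0.00144/0.00253 = 0.570.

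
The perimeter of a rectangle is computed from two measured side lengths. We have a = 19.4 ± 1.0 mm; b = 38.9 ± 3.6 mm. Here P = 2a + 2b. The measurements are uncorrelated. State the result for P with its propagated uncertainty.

Each term contributes (cᵢ δxᵢ)² to (δP)²:
  (2·δa)² = 4.00;  (2·δb)² = 51.8
δP = √(55.8) = 7.47 mm
P = 117 mm.

117 ± 7.47 mm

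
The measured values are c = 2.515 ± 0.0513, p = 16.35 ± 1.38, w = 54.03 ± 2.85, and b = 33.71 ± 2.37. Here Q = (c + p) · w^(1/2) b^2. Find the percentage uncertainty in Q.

Let u = c + p = 18.87. δu = √(δc² + δp²) = √(0.00263 + 1.90) = 1.38, so δu/u = 0.0732.
Q is then a monomial in u, w, b:
δQ/Q = √((δu/u)² + (½·δw/w)² + (2·δb/b)²) = √(0.00536 + 0.000696 + 0.0198) = 0.161

16.1%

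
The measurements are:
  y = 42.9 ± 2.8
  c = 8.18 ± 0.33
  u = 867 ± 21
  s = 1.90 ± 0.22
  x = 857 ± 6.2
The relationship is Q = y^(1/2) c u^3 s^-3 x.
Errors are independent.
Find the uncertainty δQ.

1.57e+12

Each factor contributes (exponent × relative error)² to (δQ/Q)²:
  (½·δy/y)² = (0.5×0.0653)² = 0.00106;  (1·δc/c)² = (1×0.0403)² = 0.00163;  (3·δu/u)² = (3×0.0242)² = 0.00528;  (-3·δs/s)² = (-3×0.116)² = 0.121;  (1·δx/x)² = (1×0.00723)² = 5.23e-05
δQ/Q = √(0.129) = 0.359
Q = 4.36e+12, so δQ = 0.359 × 4.36e+12 = 1.57e+12.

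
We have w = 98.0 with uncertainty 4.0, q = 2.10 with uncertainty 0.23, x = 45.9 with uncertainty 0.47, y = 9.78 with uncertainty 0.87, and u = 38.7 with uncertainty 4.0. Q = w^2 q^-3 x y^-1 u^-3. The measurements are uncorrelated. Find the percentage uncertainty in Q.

Products/powers → add relative errors in quadrature, weighted by exponent:
  (2·δw/w)² = (2×0.0408)² = 0.00666;  (-3·δq/q)² = (-3×0.110)² = 0.108;  (1·δx/x)² = (1×0.0102)² = 0.000105;  (-1·δy/y)² = (-1×0.0890)² = 0.00791;  (-3·δu/u)² = (-3×0.103)² = 0.0961
δQ/Q = √(0.219) = 0.468

46.8%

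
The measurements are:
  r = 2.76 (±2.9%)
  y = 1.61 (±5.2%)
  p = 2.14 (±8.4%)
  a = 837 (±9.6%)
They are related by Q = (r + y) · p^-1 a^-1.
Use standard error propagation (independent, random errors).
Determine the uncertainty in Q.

0.000318

Let u = r + y = 4.37. δu = √(δr² + δy²) = √(0.00641 + 0.00701) = 0.116, so δu/u = 0.0265.
Q is then a monomial in u, p, a:
δQ/Q = √((δu/u)² + (-1·δp/p)² + (-1·δa/a)²) = √(0.000702 + 0.00706 + 0.00922) = 0.130
Q = 0.00244, so δQ = 0.130 × 0.00244 = 0.000318.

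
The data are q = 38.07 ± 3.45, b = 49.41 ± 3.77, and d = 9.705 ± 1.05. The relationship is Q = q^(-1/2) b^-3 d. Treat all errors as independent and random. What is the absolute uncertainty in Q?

3.35e-06

Since Q is a product/quotient, work with relative uncertainties:
  (−½·δq/q)² = (-0.5×0.0906)² = 0.00205;  (-3·δb/b)² = (-3×0.0763)² = 0.0524;  (1·δd/d)² = (1×0.108)² = 0.0117
δQ/Q = √(0.0662) = 0.257
Q = 1.304e-05, so δQ = 0.257 × 1.304e-05 = 3.35e-06.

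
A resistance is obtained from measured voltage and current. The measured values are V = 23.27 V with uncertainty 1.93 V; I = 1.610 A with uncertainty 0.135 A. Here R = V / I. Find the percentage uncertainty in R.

11.8%

Since R is a product/quotient, work with relative uncertainties:
  (1·δV/V)² = (1×0.0829)² = 0.00688;  (-1·δI/I)² = (-1×0.0839)² = 0.00703
δR/R = √(0.0139) = 0.118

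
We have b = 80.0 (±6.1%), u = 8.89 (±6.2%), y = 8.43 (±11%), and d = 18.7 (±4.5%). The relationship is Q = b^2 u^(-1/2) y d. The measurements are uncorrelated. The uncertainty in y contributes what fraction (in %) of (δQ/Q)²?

40.4%

(δQ/Q)² = (2·δb/b)² + (−½·δu/u)² + (1·δy/y)² + (1·δd/d)²
  b term: (2×0.0610)² = 0.0149
  u term: (-0.5×0.0620)² = 0.000961
  y term: (1×0.110)² = 0.0121
  d term: (1×0.0450)² = 0.00202
Total = 0.0300. Share from y = 0.0121/0.0300 = 0.404.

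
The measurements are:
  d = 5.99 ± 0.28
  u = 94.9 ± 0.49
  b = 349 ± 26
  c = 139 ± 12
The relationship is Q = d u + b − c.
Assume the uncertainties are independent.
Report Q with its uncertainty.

Let p = d·u = 568. δp/p = √((1·δd/d)² + (1·δu/u)²) = √(0.00219 + 2.67e-05) = 0.0470, so δp = 26.7.
Q = p + b − c: δQ = √(δp² + δb² + δc²) = √(715 + 676 + 144) = 39.2
Q = 778.

778 ± 39.2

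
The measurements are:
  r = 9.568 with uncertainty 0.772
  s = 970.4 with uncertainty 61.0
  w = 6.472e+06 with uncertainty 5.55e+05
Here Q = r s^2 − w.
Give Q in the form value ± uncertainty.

Let p = r·s^2 = 9.01e+06. δp/p = √((1·δr/r)² + (2·δs/s)²) = √(0.00651 + 0.0158) = 0.149, so δp = 1.35e+06.
Q = p − w: δQ = √(δp² + δw²) = √(1.81e+12 + 3.08e+11) = 1.46e+06
Q = 2.538e+06.

(2.538 ± 1.46) × 10^6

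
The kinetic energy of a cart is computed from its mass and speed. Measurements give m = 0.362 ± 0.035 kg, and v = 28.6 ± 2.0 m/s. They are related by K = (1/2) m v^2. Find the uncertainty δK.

Each factor contributes (exponent × relative error)² to (δK/K)²:
  (1·δm/m)² = (1×0.0967)² = 0.00935;  (2·δv/v)² = (2×0.0699)² = 0.0196
δK/K = √(0.0289) = 0.170
K = 148 J, so δK = 0.170 × 148 = 25.2 J.

25.2 J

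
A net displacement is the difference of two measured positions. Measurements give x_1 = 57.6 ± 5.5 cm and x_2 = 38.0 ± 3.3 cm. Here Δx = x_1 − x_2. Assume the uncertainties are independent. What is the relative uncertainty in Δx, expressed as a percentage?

Δx is a linear combination, so absolute uncertainties add in quadrature:
  (δx_1)² = 30.2;  (δx_2)² = 10.9
δΔx = √(41.1) = 6.41 cm
Δx = 19.6 cm, so δΔx/Δx = 6.41/19.6 = 0.327.

32.7%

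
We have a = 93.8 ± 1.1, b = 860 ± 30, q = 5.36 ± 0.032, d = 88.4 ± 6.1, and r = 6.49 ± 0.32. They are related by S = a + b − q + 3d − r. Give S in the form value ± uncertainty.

For a sum/difference, combine absolute errors in quadrature:
  (δa)² = 1.21;  (δb)² = 900;  (δq)² = 0.00102;  (3·δd)² = 335;  (δr)² = 0.102
δS = √(1240) = 35.2
S = 1210.

1210 ± 35.2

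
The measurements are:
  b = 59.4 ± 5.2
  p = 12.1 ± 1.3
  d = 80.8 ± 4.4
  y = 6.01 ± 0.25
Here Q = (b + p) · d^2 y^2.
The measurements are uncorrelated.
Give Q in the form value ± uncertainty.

(1.69 ± 0.263) × 10^7

Let u = b + p = 71.5. δu = √(δb² + δp²) = √(27.0 + 1.69) = 5.36, so δu/u = 0.0750.
Q is then a monomial in u, d, y:
δQ/Q = √((δu/u)² + (2·δd/d)² + (2·δy/y)²) = √(0.00562 + 0.0119 + 0.00692) = 0.156
Q = 1.69e+07, so δQ = 0.156 × 1.69e+07 = 2.63e+06.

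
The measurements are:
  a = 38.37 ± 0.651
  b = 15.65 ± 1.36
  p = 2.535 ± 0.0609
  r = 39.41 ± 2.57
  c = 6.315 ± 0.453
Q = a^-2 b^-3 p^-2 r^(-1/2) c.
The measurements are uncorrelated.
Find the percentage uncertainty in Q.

Relative error in a monomial: (δQ/Q)² = Σ (nᵢ · δxᵢ/xᵢ)².
  (-2·δa/a)² = (-2×0.0170)² = 0.00115;  (-3·δb/b)² = (-3×0.0869)² = 0.0680;  (-2·δp/p)² = (-2×0.0240)² = 0.00231;  (−½·δr/r)² = (-0.5×0.0652)² = 0.00106;  (1·δc/c)² = (1×0.0717)² = 0.00515
δQ/Q = √(0.0776) = 0.279

27.9%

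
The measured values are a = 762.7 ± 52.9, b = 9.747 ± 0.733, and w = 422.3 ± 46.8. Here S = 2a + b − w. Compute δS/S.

Sums and differences: (δS)² = Σ (cᵢ δxᵢ)².
  (2·δa)² = 11200;  (δb)² = 0.537;  (δw)² = 2190
δS = √(13400) = 116
S = 1113, so δS/S = 116/1113 = 0.104.

0.104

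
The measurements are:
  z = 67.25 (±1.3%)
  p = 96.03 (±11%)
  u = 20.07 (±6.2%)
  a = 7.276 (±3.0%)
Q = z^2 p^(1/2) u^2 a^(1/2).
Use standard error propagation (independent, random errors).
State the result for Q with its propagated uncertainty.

(4.815 ± 0.669) × 10^7

For a monomial Q ∝ z^2, p^(1/2), u^2, a^(1/2), fractional errors add in quadrature:
  (2·δz/z)² = (2×0.0130)² = 0.000676;  (½·δp/p)² = (0.5×0.110)² = 0.00302;  (2·δu/u)² = (2×0.0620)² = 0.0154;  (½·δa/a)² = (0.5×0.0300)² = 0.000225
δQ/Q = √(0.0193) = 0.139
Q = 4.815e+07, so δQ = 0.139 × 4.815e+07 = 6.69e+06.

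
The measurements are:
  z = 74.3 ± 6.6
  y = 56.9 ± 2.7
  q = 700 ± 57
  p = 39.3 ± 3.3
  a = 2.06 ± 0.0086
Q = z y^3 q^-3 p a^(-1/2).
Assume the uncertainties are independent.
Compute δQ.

0.337

Each factor contributes (exponent × relative error)² to (δQ/Q)²:
  (1·δz/z)² = (1×0.0888)² = 0.00789;  (3·δy/y)² = (3×0.0475)² = 0.0203;  (-3·δq/q)² = (-3×0.0814)² = 0.0597;  (1·δp/p)² = (1×0.0840)² = 0.00705;  (−½·δa/a)² = (-0.5×0.00417)² = 4.36e-06
δQ/Q = √(0.0949) = 0.308
Q = 1.09, so δQ = 0.308 × 1.09 = 0.337.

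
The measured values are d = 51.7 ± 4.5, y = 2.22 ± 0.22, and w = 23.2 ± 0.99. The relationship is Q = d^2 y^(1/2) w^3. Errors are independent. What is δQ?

Products/powers → add relative errors in quadrature, weighted by exponent:
  (2·δd/d)² = (2×0.0870)² = 0.0303;  (½·δy/y)² = (0.5×0.0991)² = 0.00246;  (3·δw/w)² = (3×0.0427)² = 0.0164
δQ/Q = √(0.0491) = 0.222
Q = 4.97e+07, so δQ = 0.222 × 4.97e+07 = 1.1e+07.

1.1e+07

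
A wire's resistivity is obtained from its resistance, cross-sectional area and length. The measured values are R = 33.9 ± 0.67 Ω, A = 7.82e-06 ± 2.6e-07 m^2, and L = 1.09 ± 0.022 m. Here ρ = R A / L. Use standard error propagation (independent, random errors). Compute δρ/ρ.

0.0436

ρ is a product of powers, so relative uncertainties combine in quadrature:
  (1·δR/R)² = (1×0.0198)² = 0.000391;  (1·δA/A)² = (1×0.0332)² = 0.00111;  (-1·δL/L)² = (-1×0.0202)² = 0.000407
δρ/ρ = √(0.00190) = 0.0436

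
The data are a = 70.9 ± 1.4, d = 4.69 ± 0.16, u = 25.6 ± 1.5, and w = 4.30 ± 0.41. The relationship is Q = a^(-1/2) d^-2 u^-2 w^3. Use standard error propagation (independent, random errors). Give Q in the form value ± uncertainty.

0.000655 ± 0.000207

Q is a product of powers, so relative uncertainties combine in quadrature:
  (−½·δa/a)² = (-0.5×0.0197)² = 9.75e-05;  (-2·δd/d)² = (-2×0.0341)² = 0.00466;  (-2·δu/u)² = (-2×0.0586)² = 0.0137;  (3·δw/w)² = (3×0.0953)² = 0.0818
δQ/Q = √(0.100) = 0.317
Q = 0.000655, so δQ = 0.317 × 0.000655 = 0.000207.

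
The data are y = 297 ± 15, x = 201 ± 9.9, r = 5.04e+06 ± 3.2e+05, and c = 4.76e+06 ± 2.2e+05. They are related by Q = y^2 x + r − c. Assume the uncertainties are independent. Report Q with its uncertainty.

(1.80 ± 0.203) × 10^7

Let p = y^2·x = 1.77e+07. δp/p = √((2·δy/y)² + (1·δx/x)²) = √(0.0102 + 0.00243) = 0.112, so δp = 1.99e+06.
Q = p + r − c: δQ = √(δp² + δr² + δc²) = √(3.97e+12 + 1.02e+11 + 4.84e+10) = 2.03e+06
Q = 1.8e+07.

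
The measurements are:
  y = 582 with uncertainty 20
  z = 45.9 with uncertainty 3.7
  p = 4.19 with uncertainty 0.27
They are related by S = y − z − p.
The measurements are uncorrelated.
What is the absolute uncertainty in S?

20.3

For a sum/difference, combine absolute errors in quadrature:
  (δy)² = 400;  (δz)² = 13.7;  (δp)² = 0.0729
δS = √(414) = 20.3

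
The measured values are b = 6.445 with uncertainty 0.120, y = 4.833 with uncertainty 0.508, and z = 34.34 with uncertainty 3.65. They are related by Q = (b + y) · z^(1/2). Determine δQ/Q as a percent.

7.05%

Let u = b + y = 11.28. δu = √(δb² + δy²) = √(0.0144 + 0.258) = 0.522, so δu/u = 0.0463.
Q is then a monomial in u, z:
δQ/Q = √((δu/u)² + (½·δz/z)²) = √(0.00214 + 0.00282) = 0.0705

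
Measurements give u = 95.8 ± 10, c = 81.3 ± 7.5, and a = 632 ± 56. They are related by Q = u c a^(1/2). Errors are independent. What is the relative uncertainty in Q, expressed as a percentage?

14.6%

Since Q is a product/quotient, work with relative uncertainties:
  (1·δu/u)² = (1×0.104)² = 0.0109;  (1·δc/c)² = (1×0.0923)² = 0.00851;  (½·δa/a)² = (0.5×0.0886)² = 0.00196
δQ/Q = √(0.0214) = 0.146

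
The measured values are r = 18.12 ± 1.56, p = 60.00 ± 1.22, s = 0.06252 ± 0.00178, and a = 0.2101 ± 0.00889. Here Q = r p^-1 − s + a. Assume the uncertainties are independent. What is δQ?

0.0282

Let w = r·p^-1 = 0.3020. δw/w = √((1·δr/r)² + (-1·δp/p)²) = √(0.00741 + 0.000413) = 0.0885, so δw = 0.0267.
Q = w − s + a: δQ = √(δw² + δs² + δa²) = √(0.000714 + 3.17e-06 + 7.9e-05) = 0.0282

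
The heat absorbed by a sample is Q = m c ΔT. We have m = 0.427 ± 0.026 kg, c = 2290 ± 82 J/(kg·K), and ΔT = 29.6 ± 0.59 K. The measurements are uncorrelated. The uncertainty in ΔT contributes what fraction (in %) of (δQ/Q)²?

(δQ/Q)² = (1·δm/m)² + (1·δc/c)² + (1·δΔT/ΔT)²
  m term: (1×0.0609)² = 0.00371
  c term: (1×0.0358)² = 0.00128
  ΔT term: (1×0.0199)² = 0.000397
Total = 0.00539. Share from ΔT = 0.000397/0.00539 = 0.0738.

7.38%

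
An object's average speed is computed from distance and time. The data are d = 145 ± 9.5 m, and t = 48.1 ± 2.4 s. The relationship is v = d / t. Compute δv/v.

0.0824

Products/powers → add relative errors in quadrature, weighted by exponent:
  (1·δd/d)² = (1×0.0655)² = 0.00429;  (-1·δt/t)² = (-1×0.0499)² = 0.00249
δv/v = √(0.00678) = 0.0824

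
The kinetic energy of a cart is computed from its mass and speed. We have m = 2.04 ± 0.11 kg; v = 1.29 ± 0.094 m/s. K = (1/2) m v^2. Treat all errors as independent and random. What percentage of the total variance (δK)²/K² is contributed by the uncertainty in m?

12.0%

(δK/K)² = (1·δm/m)² + (2·δv/v)²
  m term: (1×0.0539)² = 0.00291
  v term: (2×0.0729)² = 0.0212
Total = 0.0241. Share from m = 0.00291/0.0241 = 0.120.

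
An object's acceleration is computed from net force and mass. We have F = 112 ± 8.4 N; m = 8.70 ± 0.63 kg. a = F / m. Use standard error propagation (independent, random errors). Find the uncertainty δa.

Products/powers → add relative errors in quadrature, weighted by exponent:
  (1·δF/F)² = (1×0.0750)² = 0.00562;  (-1·δm/m)² = (-1×0.0724)² = 0.00524
δa/a = √(0.0109) = 0.104
a = 12.9 m/s^2, so δa = 0.104 × 12.9 = 1.34 m/s^2.

1.34 m/s^2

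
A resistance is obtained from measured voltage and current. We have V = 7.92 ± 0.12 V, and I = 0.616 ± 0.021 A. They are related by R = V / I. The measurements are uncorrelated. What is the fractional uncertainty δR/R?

0.0373

Since R is a product/quotient, work with relative uncertainties:
  (1·δV/V)² = (1×0.0152)² = 0.000230;  (-1·δI/I)² = (-1×0.0341)² = 0.00116
δR/R = √(0.00139) = 0.0373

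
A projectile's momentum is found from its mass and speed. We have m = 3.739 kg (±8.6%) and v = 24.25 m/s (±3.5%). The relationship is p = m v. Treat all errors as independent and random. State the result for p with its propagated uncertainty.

90.67 ± 8.42 kg·m/s

p is a product of powers, so relative uncertainties combine in quadrature:
  (1·δm/m)² = (1×0.0860)² = 0.00740;  (1·δv/v)² = (1×0.0350)² = 0.00123
δp/p = √(0.00862) = 0.0928
p = 90.67 kg·m/s, so δp = 0.0928 × 90.67 = 8.42 kg·m/s.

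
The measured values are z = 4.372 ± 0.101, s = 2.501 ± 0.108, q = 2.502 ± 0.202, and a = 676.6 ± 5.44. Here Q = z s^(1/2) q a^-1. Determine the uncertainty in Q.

Since Q is a product/quotient, work with relative uncertainties:
  (1·δz/z)² = (1×0.0231)² = 0.000534;  (½·δs/s)² = (0.5×0.0432)² = 0.000466;  (1·δq/q)² = (1×0.0807)² = 0.00652;  (-1·δa/a)² = (-1×0.00804)² = 6.46e-05
δQ/Q = √(0.00758) = 0.0871
Q = 0.02557, so δQ = 0.0871 × 0.02557 = 0.00223.

0.00223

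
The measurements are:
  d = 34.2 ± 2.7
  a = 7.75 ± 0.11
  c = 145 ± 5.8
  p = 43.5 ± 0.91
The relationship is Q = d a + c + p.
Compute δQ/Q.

0.0486

Let w = d·a = 265. δw/w = √((1·δd/d)² + (1·δa/a)²) = √(0.00623 + 0.000201) = 0.0802, so δw = 21.3.
Q = w + c + p: δQ = √(δw² + δc² + δp²) = √(452 + 33.6 + 0.828) = 22.1
Q = 454, so δQ/Q = 22.1/454 = 0.0486.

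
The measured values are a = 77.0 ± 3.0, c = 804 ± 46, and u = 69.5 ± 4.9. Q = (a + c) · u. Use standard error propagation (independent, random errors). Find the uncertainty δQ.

5380

Let w = a + c = 881. δw = √(δa² + δc²) = √(9.00 + 2120) = 46.1, so δw/w = 0.0523.
Q is then a monomial in w, u:
δQ/Q = √((δw/w)² + (1·δu/u)²) = √(0.00274 + 0.00497) = 0.0878
Q = 61200, so δQ = 0.0878 × 61200 = 5380.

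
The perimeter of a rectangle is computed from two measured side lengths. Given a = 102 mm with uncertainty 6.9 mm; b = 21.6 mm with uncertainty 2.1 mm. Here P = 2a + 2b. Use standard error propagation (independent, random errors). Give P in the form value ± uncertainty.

247 ± 14.4 mm

Absolute uncertainties add in quadrature for a linear combination:
  (2·δa)² = 190;  (2·δb)² = 17.6
δP = √(208) = 14.4 mm
P = 247 mm.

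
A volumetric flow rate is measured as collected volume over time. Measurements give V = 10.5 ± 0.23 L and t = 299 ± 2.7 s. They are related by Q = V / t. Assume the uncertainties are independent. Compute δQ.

0.000832 L/s

Products/powers → add relative errors in quadrature, weighted by exponent:
  (1·δV/V)² = (1×0.0219)² = 0.000480;  (-1·δt/t)² = (-1×0.00903)² = 8.15e-05
δQ/Q = √(0.000561) = 0.0237
Q = 0.0351 L/s, so δQ = 0.0237 × 0.0351 = 0.000832 L/s.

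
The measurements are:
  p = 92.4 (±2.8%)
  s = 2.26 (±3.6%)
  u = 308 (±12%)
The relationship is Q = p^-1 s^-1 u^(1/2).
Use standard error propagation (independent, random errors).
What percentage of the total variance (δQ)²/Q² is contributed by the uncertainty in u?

(δQ/Q)² = (-1·δp/p)² + (-1·δs/s)² + (½·δu/u)²
  p term: (-1×0.0280)² = 0.000784
  s term: (-1×0.0360)² = 0.00130
  u term: (0.5×0.120)² = 0.00360
Total = 0.00568. Share from u = 0.00360/0.00568 = 0.634.

63.4%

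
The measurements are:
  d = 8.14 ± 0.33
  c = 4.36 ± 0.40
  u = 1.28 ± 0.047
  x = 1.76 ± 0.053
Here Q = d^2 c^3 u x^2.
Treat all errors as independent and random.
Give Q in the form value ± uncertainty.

Products/powers → add relative errors in quadrature, weighted by exponent:
  (2·δd/d)² = (2×0.0405)² = 0.00657;  (3·δc/c)² = (3×0.0917)² = 0.0758;  (1·δu/u)² = (1×0.0367)² = 0.00135;  (2·δx/x)² = (2×0.0301)² = 0.00363
δQ/Q = √(0.0873) = 0.295
Q = 21800, so δQ = 0.295 × 21800 = 6430.

21800 ± 6430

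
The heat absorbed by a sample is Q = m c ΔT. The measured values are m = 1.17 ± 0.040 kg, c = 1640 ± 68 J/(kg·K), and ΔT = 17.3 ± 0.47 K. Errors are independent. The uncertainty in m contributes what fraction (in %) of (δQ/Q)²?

(δQ/Q)² = (1·δm/m)² + (1·δc/c)² + (1·δΔT/ΔT)²
  m term: (1×0.0342)² = 0.00117
  c term: (1×0.0415)² = 0.00172
  ΔT term: (1×0.0272)² = 0.000738
Total = 0.00363. Share from m = 0.00117/0.00363 = 0.322.

32.2%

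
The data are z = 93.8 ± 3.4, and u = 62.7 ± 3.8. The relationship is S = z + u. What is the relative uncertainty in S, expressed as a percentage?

3.26%

Each term contributes (cᵢ δxᵢ)² to (δS)²:
  (δz)² = 11.6;  (δu)² = 14.4
δS = √(26.0) = 5.10
S = 156, so δS/S = 5.10/156 = 0.0326.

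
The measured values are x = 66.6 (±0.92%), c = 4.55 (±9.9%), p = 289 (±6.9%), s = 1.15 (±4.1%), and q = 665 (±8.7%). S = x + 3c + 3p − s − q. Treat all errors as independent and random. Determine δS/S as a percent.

29.6%

For a sum/difference, combine absolute errors in quadrature:
  (δx)² = 0.375;  (3·δc)² = 1.83;  (3·δp)² = 3580;  (δs)² = 0.00222;  (δq)² = 3350
δS = √(6930) = 83.2
S = 281, so δS/S = 83.2/281 = 0.296.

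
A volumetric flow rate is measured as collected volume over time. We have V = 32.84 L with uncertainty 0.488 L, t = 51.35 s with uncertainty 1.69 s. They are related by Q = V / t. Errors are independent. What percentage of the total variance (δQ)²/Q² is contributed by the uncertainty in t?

(δQ/Q)² = (1·δV/V)² + (-1·δt/t)²
  V term: (1×0.0149)² = 0.000221
  t term: (-1×0.0329)² = 0.00108
Total = 0.00130. Share from t = 0.00108/0.00130 = 0.831.

83.1%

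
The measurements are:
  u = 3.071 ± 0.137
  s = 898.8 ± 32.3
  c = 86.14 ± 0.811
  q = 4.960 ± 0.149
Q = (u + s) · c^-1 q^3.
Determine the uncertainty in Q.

Let w = u + s = 901.9. δw = √(δu² + δs²) = √(0.0188 + 1040) = 32.3, so δw/w = 0.0358.
Q is then a monomial in w, c, q:
δQ/Q = √((δw/w)² + (-1·δc/c)² + (3·δq/q)²) = √(0.00128 + 8.86e-05 + 0.00812) = 0.0974
Q = 1278, so δQ = 0.0974 × 1278 = 124.

124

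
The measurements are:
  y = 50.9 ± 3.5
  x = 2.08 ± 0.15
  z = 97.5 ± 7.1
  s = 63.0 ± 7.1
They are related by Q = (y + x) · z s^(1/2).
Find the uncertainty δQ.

4650

Let u = y + x = 53.0. δu = √(δy² + δx²) = √(12.2 + 0.0225) = 3.50, so δu/u = 0.0661.
Q is then a monomial in u, z, s:
δQ/Q = √((δu/u)² + (1·δz/z)² + (½·δs/s)²) = √(0.00437 + 0.00530 + 0.00318) = 0.113
Q = 41000, so δQ = 0.113 × 41000 = 4650.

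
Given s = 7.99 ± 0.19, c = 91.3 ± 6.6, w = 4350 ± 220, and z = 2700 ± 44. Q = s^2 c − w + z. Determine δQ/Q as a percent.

Let p = s^2·c = 5830. δp/p = √((2·δs/s)² + (1·δc/c)²) = √(0.00226 + 0.00523) = 0.0865, so δp = 504.
Q = p − w + z: δQ = √(δp² + δw² + δz²) = √(2.54e+05 + 48400 + 1940) = 552
Q = 4180, so δQ/Q = 552/4180 = 0.132.

13.2%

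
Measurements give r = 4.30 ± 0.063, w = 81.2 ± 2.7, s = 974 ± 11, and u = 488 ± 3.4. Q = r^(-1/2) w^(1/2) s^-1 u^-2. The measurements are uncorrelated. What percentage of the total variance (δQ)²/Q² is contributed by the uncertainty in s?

(δQ/Q)² = (−½·δr/r)² + (½·δw/w)² + (-1·δs/s)² + (-2·δu/u)²
  r term: (-0.5×0.0147)² = 5.37e-05
  w term: (0.5×0.0333)² = 0.000276
  s term: (-1×0.0113)² = 0.000128
  u term: (-2×0.00697)² = 0.000194
Total = 0.000652. Share from s = 0.000128/0.000652 = 0.196.

19.6%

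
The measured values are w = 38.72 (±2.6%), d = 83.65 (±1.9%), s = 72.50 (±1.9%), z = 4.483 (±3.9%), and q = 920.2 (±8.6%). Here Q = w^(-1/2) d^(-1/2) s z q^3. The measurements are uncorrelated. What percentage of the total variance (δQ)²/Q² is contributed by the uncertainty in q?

(δQ/Q)² = (−½·δw/w)² + (−½·δd/d)² + (1·δs/s)² + (1·δz/z)² + (3·δq/q)²
  w term: (-0.5×0.0260)² = 0.000169
  d term: (-0.5×0.0190)² = 9.02e-05
  s term: (1×0.0190)² = 0.000361
  z term: (1×0.0390)² = 0.00152
  q term: (3×0.0860)² = 0.0666
Total = 0.0687. Share from q = 0.0666/0.0687 = 0.969.

96.9%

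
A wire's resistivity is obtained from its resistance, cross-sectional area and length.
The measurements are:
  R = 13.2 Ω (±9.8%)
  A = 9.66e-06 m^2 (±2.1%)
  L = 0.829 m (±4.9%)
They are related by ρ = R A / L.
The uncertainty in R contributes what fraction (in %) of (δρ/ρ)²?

(δρ/ρ)² = (1·δR/R)² + (1·δA/A)² + (-1·δL/L)²
  R term: (1×0.0980)² = 0.00960
  A term: (1×0.0210)² = 0.000441
  L term: (-1×0.0490)² = 0.00240
Total = 0.0124. Share from R = 0.00960/0.0124 = 0.772.

77.2%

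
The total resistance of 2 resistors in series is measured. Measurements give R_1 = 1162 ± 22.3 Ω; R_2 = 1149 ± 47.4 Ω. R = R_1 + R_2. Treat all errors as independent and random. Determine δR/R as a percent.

Absolute uncertainties add in quadrature for a linear combination:
  (δR_1)² = 497;  (δR_2)² = 2250
δR = √(2740) = 52.4 Ω
R = 2311 Ω, so δR/R = 52.4/2311 = 0.0227.

2.27%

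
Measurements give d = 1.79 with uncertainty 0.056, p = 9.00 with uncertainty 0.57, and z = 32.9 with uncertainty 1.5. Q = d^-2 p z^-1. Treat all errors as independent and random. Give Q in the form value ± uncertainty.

Q is a product of powers, so relative uncertainties combine in quadrature:
  (-2·δd/d)² = (-2×0.0313)² = 0.00391;  (1·δp/p)² = (1×0.0633)² = 0.00401;  (-1·δz/z)² = (-1×0.0456)² = 0.00208
δQ/Q = √(0.0100) = 0.100
Q = 0.0854, so δQ = 0.100 × 0.0854 = 0.00854.

0.0854 ± 0.00854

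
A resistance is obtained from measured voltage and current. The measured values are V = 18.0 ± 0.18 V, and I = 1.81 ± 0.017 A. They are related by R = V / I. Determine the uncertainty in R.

0.136 Ω

Products/powers → add relative errors in quadrature, weighted by exponent:
  (1·δV/V)² = (1×0.0100)² = 0.000100;  (-1·δI/I)² = (-1×0.00939)² = 8.82e-05
δR/R = √(0.000188) = 0.0137
R = 9.94 Ω, so δR = 0.0137 × 9.94 = 0.136 Ω.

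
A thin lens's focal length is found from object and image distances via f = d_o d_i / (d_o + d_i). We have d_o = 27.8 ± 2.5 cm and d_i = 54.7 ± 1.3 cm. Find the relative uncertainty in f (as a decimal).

0.0602

∂f/∂d_o = (d_i/(d_o+d_i))² = 0.440;  ∂f/∂d_i = (d_o/(d_o+d_i))² = 0.114
δf = √((∂f/∂d_o · δd_o)² + (∂f/∂d_i · δd_i)²) = √(1.21 + 0.0218) = 1.11 cm
f = 18.4 cm, so δf/f = 1.11/18.4 = 0.0602.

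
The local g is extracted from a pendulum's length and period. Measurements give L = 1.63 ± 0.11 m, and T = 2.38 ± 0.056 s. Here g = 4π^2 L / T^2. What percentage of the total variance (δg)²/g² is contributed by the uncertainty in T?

(δg/g)² = (1·δL/L)² + (-2·δT/T)²
  L term: (1×0.0675)² = 0.00455
  T term: (-2×0.0235)² = 0.00221
Total = 0.00677. Share from T = 0.00221/0.00677 = 0.327.

32.7%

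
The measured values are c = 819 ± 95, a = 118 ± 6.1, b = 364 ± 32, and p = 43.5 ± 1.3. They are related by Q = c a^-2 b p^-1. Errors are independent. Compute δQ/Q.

0.181

Each factor contributes (exponent × relative error)² to (δQ/Q)²:
  (1·δc/c)² = (1×0.116)² = 0.0135;  (-2·δa/a)² = (-2×0.0517)² = 0.0107;  (1·δb/b)² = (1×0.0879)² = 0.00773;  (-1·δp/p)² = (-1×0.0299)² = 0.000893
δQ/Q = √(0.0328) = 0.181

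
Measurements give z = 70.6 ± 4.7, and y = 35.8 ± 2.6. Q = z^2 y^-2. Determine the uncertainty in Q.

0.766

Relative error in a monomial: (δQ/Q)² = Σ (nᵢ · δxᵢ/xᵢ)².
  (2·δz/z)² = (2×0.0666)² = 0.0177;  (-2·δy/y)² = (-2×0.0726)² = 0.0211
δQ/Q = √(0.0388) = 0.197
Q = 3.89, so δQ = 0.197 × 3.89 = 0.766.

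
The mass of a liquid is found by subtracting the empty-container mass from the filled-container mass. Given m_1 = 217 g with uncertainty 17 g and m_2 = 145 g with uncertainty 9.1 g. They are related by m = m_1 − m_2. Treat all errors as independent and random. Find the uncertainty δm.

Absolute uncertainties add in quadrature for a linear combination:
  (δm_1)² = 289;  (δm_2)² = 82.8
δm = √(372) = 19.3 g

19.3 g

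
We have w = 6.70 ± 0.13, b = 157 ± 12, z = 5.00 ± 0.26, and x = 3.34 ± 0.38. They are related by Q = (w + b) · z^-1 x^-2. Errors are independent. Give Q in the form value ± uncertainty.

Let u = w + b = 164. δu = √(δw² + δb²) = √(0.0169 + 144) = 12.0, so δu/u = 0.0733.
Q is then a monomial in u, z, x:
δQ/Q = √((δu/u)² + (-1·δz/z)² + (-2·δx/x)²) = √(0.00537 + 0.00270 + 0.0518) = 0.245
Q = 2.93, so δQ = 0.245 × 2.93 = 0.718.

2.93 ± 0.718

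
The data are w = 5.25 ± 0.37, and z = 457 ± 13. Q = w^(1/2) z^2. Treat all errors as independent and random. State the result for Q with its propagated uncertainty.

Products/powers → add relative errors in quadrature, weighted by exponent:
  (½·δw/w)² = (0.5×0.0705)² = 0.00124;  (2·δz/z)² = (2×0.0284)² = 0.00324
δQ/Q = √(0.00448) = 0.0669
Q = 4.79e+05, so δQ = 0.0669 × 4.79e+05 = 32000.

(4.79 ± 0.320) × 10^5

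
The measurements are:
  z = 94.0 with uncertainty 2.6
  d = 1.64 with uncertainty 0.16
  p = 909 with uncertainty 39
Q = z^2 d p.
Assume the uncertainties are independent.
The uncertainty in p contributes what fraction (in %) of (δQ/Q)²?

(δQ/Q)² = (2·δz/z)² + (1·δd/d)² + (1·δp/p)²
  z term: (2×0.0277)² = 0.00306
  d term: (1×0.0976)² = 0.00952
  p term: (1×0.0429)² = 0.00184
Total = 0.0144. Share from p = 0.00184/0.0144 = 0.128.

12.8%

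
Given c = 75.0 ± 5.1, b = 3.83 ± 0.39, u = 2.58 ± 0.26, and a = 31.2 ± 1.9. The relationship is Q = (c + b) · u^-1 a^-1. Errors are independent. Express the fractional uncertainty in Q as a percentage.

13.4%

Let w = c + b = 78.8. δw = √(δc² + δb²) = √(26.0 + 0.152) = 5.11, so δw/w = 0.0649.
Q is then a monomial in w, u, a:
δQ/Q = √((δw/w)² + (-1·δu/u)² + (-1·δa/a)²) = √(0.00421 + 0.0102 + 0.00371) = 0.134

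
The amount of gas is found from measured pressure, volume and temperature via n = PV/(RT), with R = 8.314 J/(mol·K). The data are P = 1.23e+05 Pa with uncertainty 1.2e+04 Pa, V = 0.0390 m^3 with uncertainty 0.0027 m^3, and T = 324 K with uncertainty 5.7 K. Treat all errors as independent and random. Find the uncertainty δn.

Relative error in a monomial: (δn/n)² = Σ (nᵢ · δxᵢ/xᵢ)².
  (1·δP/P)² = (1×0.0976)² = 0.00952;  (1·δV/V)² = (1×0.0692)² = 0.00479;  (-1·δT/T)² = (-1×0.0176)² = 0.000309
δn/n = √(0.0146) = 0.121
n = 1.78 mol, so δn = 0.121 × 1.78 = 0.215 mol.

0.215 mol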